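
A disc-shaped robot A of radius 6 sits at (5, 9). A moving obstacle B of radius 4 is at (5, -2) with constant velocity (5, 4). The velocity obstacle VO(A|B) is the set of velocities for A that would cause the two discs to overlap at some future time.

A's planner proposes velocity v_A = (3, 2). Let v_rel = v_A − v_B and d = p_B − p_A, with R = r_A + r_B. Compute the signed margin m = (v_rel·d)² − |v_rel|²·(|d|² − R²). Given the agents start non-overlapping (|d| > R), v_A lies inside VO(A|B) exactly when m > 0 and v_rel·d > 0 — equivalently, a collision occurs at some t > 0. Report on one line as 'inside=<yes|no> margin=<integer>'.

d = (0, -11),  |d|² = 121;  R = 6+4 = 10,  c = 121−10² = 21
v_rel = (-2, -2),  |v_rel|² = 8;  v_rel·d = (-2)·(0) + (-2)·(-11) = 22
8·t² − 44·t + 21 = 0  ⇒  m = 22² − 8·21 = 316
m = 316 > 0,  v_rel·d = 22 > 0  ⇒  inside

inside=yes margin=316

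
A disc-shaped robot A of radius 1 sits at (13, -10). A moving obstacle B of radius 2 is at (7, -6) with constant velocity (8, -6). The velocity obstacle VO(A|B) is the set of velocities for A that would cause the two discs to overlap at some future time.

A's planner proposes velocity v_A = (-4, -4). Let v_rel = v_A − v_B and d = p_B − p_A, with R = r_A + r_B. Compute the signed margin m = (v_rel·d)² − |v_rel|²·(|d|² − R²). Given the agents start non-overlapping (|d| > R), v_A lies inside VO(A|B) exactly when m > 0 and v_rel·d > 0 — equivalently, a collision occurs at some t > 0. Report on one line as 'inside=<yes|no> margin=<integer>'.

d = (-6, 4),  |d|² = 52;  R = 1+2 = 3,  c = 52−3² = 43
v_rel = (-12, 2),  |v_rel|² = 148;  v_rel·d = (-12)·(-6) + (2)·(4) = 80
148·t² − 160·t + 43 = 0  ⇒  m = 80² − 148·43 = 36
m = 36 > 0,  v_rel·d = 80 > 0  ⇒  inside

inside=yes margin=36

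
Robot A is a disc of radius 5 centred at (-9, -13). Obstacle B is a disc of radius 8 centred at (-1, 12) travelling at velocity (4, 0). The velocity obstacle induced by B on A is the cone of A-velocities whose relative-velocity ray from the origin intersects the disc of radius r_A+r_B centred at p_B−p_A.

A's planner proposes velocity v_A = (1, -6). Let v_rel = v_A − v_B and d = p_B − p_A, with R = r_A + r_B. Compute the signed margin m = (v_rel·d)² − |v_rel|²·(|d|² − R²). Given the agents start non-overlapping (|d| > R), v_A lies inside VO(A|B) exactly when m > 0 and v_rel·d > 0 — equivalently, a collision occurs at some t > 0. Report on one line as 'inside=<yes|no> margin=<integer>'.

d = (8, 25),  |d|² = 689;  R = 5+8 = 13,  c = 689−13² = 520
v_rel = (-3, -6),  |v_rel|² = 45;  v_rel·d = (-3)·(8) + (-6)·(25) = -174
45·t² + 348·t + 520 = 0  ⇒  m = (-174)² − 45·520 = 6876
m = 6876 > 0,  v_rel·d = -174 < 0  ⇒  outside

inside=no margin=6876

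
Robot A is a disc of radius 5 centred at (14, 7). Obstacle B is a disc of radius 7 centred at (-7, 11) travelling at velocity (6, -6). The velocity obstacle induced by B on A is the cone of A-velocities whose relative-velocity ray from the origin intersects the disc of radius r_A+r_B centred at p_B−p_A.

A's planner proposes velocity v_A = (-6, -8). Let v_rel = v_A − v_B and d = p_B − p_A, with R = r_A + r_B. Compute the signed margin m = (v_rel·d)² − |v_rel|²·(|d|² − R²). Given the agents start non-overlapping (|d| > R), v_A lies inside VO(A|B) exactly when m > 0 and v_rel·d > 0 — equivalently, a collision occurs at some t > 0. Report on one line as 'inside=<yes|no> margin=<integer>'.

d = (-21, 4),  |d|² = 457;  R = 5+7 = 12,  c = 457−12² = 313
v_rel = (-12, -2),  |v_rel|² = 148;  v_rel·d = (-12)·(-21) + (-2)·(4) = 244
148·t² − 488·t + 313 = 0  ⇒  m = 244² − 148·313 = 13212
m = 13212 > 0,  v_rel·d = 244 > 0  ⇒  inside

inside=yes margin=13212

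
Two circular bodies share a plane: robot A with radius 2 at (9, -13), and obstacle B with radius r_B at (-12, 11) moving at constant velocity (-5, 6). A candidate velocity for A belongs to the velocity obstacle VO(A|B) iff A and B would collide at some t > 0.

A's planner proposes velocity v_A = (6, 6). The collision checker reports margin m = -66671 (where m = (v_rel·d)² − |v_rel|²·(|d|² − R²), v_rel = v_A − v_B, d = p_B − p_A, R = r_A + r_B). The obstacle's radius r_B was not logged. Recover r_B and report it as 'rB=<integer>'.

m = -66671
d = (-21, 24);  v_rel = (11, 0),  |v_rel|² = 121
v_rel×d = (11)·(24) − (0)·(-21) = 264
since m = R²·121 − 264²:  R² = (69696 + -66671) / 121 = 25
R = √25 = 5  ⇒  r_B = 5 − 2 = 3

rB=3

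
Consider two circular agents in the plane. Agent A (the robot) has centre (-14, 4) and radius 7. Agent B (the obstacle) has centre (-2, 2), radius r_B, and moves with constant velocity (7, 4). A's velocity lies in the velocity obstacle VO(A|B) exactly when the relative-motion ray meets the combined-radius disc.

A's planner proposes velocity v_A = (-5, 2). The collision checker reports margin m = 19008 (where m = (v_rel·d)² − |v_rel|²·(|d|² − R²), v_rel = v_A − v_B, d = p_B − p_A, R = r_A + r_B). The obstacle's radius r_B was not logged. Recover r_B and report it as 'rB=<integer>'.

m = 19008
d = (12, -2);  v_rel = (-12, -2),  |v_rel|² = 148
v_rel×d = (-12)·(-2) − (-2)·(12) = 48
since m = R²·148 − 48²:  R² = (2304 + 19008) / 148 = 144
R = √144 = 12  ⇒  r_B = 12 − 7 = 5

rB=5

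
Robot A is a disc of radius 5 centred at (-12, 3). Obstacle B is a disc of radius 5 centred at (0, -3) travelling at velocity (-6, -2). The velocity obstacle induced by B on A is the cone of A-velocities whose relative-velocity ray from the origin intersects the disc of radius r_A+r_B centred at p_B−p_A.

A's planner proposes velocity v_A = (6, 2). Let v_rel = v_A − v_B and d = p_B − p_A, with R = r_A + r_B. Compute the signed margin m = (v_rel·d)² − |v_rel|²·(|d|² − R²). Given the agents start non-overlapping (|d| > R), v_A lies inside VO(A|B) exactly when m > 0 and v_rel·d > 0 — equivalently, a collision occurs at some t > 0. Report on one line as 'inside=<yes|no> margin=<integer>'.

d = (12, -6),  |d|² = 180;  R = 5+5 = 10,  c = 180−10² = 80
v_rel = (12, 4),  |v_rel|² = 160;  v_rel·d = (12)·(12) + (4)·(-6) = 120
160·t² − 240·t + 80 = 0  ⇒  m = 120² − 160·80 = 1600
m = 1600 > 0,  v_rel·d = 120 > 0  ⇒  inside

inside=yes margin=1600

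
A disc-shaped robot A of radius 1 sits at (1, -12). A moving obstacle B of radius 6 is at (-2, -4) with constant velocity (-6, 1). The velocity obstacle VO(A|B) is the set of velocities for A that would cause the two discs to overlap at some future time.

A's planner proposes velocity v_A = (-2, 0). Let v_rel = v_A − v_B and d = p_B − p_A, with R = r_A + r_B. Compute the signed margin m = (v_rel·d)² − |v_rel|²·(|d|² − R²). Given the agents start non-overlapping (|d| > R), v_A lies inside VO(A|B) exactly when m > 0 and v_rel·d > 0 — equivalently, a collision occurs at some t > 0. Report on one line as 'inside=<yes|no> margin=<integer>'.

d = (-3, 8),  |d|² = 73;  R = 1+6 = 7,  c = 73−7² = 24
v_rel = (4, -1),  |v_rel|² = 17;  v_rel·d = (4)·(-3) + (-1)·(8) = -20
17·t² + 40·t + 24 = 0  ⇒  m = (-20)² − 17·24 = -8
m = -8 < 0,  v_rel·d = -20 < 0  ⇒  outside

inside=no margin=-8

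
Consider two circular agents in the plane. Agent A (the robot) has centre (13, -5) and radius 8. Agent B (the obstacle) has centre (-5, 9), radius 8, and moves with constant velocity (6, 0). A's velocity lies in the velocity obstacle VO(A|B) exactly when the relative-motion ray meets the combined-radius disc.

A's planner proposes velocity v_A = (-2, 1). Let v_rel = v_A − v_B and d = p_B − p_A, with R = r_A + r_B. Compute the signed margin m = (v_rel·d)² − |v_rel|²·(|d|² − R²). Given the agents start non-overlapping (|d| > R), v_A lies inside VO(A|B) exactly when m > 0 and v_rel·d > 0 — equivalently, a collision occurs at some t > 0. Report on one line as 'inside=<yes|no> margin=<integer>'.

d = (-18, 14),  |d|² = 520;  R = 8+8 = 16,  c = 520−16² = 264
v_rel = (-8, 1),  |v_rel|² = 65;  v_rel·d = (-8)·(-18) + (1)·(14) = 158
65·t² − 316·t + 264 = 0  ⇒  m = 158² − 65·264 = 7804
m = 7804 > 0,  v_rel·d = 158 > 0  ⇒  inside

inside=yes margin=7804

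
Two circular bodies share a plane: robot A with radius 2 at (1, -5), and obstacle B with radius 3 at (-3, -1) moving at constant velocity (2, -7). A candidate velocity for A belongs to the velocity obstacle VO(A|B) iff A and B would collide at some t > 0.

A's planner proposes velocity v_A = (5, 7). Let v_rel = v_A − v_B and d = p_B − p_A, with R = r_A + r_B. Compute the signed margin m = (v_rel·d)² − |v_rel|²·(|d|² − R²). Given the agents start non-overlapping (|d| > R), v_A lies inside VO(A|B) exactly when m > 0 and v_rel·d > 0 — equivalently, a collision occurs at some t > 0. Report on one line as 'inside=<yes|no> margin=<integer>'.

d = (-4, 4),  |d|² = 32;  R = 2+3 = 5,  c = 32−5² = 7
v_rel = (3, 14),  |v_rel|² = 205;  v_rel·d = (3)·(-4) + (14)·(4) = 44
205·t² − 88·t + 7 = 0  ⇒  m = 44² − 205·7 = 501
m = 501 > 0,  v_rel·d = 44 > 0  ⇒  inside

inside=yes margin=501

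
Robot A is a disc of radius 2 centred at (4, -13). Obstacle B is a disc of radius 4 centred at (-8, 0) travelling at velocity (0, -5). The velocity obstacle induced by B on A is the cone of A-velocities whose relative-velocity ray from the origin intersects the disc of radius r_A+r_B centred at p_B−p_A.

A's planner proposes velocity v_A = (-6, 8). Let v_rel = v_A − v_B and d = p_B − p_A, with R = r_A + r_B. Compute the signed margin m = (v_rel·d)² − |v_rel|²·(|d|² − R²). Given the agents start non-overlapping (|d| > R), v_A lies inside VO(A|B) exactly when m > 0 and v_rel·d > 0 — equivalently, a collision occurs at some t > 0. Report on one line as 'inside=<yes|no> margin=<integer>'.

d = (-12, 13),  |d|² = 313;  R = 2+4 = 6,  c = 313−6² = 277
v_rel = (-6, 13),  |v_rel|² = 205;  v_rel·d = (-6)·(-12) + (13)·(13) = 241
205·t² − 482·t + 277 = 0  ⇒  m = 241² − 205·277 = 1296
m = 1296 > 0,  v_rel·d = 241 > 0  ⇒  inside

inside=yes margin=1296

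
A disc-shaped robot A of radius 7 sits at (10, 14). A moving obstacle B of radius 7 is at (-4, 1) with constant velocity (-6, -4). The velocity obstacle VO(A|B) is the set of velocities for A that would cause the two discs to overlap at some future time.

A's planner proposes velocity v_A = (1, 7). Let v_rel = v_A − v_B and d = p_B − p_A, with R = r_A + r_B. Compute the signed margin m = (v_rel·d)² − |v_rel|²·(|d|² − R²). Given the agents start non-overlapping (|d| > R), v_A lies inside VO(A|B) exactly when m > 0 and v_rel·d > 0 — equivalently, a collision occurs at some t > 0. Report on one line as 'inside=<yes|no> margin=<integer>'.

d = (-14, -13),  |d|² = 365;  R = 7+7 = 14,  c = 365−14² = 169
v_rel = (7, 11),  |v_rel|² = 170;  v_rel·d = (7)·(-14) + (11)·(-13) = -241
170·t² + 482·t + 169 = 0  ⇒  m = (-241)² − 170·169 = 29351
m = 29351 > 0,  v_rel·d = -241 < 0  ⇒  outside

inside=no margin=29351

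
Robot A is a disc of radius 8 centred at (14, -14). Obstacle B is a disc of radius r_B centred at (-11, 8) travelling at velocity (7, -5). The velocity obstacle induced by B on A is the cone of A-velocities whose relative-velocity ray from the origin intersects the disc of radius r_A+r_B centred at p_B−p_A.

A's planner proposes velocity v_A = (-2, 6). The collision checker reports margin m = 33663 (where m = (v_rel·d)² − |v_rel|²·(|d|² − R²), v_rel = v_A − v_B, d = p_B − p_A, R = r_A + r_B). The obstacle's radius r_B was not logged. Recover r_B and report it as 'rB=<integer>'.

m = 33663
d = (-25, 22);  v_rel = (-9, 11),  |v_rel|² = 202
v_rel×d = (-9)·(22) − (11)·(-25) = 77
since m = R²·202 − 77²:  R² = (5929 + 33663) / 202 = 196
R = √196 = 14  ⇒  r_B = 14 − 8 = 6

rB=6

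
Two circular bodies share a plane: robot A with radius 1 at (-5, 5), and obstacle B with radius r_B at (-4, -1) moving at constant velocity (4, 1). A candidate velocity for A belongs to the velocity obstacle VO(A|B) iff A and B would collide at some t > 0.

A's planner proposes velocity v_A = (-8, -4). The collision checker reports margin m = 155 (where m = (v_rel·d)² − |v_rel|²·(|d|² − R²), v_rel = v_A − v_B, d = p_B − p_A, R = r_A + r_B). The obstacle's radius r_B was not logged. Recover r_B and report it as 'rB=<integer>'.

m = 155
d = (1, -6);  v_rel = (-12, -5),  |v_rel|² = 169
v_rel×d = (-12)·(-6) − (-5)·(1) = 77
since m = R²·169 − 77²:  R² = (5929 + 155) / 169 = 36
R = √36 = 6  ⇒  r_B = 6 − 1 = 5

rB=5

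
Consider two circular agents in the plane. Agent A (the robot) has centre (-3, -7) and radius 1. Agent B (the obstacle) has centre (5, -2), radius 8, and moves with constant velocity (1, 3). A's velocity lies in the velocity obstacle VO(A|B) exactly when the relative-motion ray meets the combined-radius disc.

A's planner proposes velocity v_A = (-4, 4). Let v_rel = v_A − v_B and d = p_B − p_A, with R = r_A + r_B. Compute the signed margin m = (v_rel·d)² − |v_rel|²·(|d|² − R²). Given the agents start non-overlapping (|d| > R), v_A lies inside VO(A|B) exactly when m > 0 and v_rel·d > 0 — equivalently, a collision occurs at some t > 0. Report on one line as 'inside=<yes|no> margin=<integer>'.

d = (8, 5),  |d|² = 89;  R = 1+8 = 9,  c = 89−9² = 8
v_rel = (-5, 1),  |v_rel|² = 26;  v_rel·d = (-5)·(8) + (1)·(5) = -35
26·t² + 70·t + 8 = 0  ⇒  m = (-35)² − 26·8 = 1017
m = 1017 > 0,  v_rel·d = -35 < 0  ⇒  outside

inside=no margin=1017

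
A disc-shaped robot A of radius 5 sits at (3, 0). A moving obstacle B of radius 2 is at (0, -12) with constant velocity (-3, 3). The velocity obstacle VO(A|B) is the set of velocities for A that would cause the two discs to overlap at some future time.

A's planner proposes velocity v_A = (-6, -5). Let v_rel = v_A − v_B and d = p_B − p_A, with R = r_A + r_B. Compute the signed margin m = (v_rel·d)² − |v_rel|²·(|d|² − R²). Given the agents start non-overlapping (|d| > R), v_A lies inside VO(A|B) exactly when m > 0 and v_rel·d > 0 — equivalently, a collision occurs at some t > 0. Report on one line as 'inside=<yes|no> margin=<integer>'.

d = (-3, -12),  |d|² = 153;  R = 5+2 = 7,  c = 153−7² = 104
v_rel = (-3, -8),  |v_rel|² = 73;  v_rel·d = (-3)·(-3) + (-8)·(-12) = 105
73·t² − 210·t + 104 = 0  ⇒  m = 105² − 73·104 = 3433
m = 3433 > 0,  v_rel·d = 105 > 0  ⇒  inside

inside=yes margin=3433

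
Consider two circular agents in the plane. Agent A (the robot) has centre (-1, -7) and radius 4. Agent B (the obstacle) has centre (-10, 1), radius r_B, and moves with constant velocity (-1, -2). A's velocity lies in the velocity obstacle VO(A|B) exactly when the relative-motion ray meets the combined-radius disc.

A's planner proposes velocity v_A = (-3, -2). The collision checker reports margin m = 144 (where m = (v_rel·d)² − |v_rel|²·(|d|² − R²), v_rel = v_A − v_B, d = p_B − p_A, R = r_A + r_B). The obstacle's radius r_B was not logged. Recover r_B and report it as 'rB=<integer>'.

m = 144
d = (-9, 8);  v_rel = (-2, 0),  |v_rel|² = 4
v_rel×d = (-2)·(8) − (0)·(-9) = -16
since m = R²·4 − (-16)²:  R² = (256 + 144) / 4 = 100
R = √100 = 10  ⇒  r_B = 10 − 4 = 6

rB=6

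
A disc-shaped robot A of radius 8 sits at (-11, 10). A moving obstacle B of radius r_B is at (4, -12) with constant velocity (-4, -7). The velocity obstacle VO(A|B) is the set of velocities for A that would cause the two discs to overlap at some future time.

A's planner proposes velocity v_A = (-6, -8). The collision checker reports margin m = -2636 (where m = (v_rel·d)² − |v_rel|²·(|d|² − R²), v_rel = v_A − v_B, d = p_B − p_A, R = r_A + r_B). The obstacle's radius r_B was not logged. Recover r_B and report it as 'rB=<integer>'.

m = -2636
d = (15, -22);  v_rel = (-2, -1),  |v_rel|² = 5
v_rel×d = (-2)·(-22) − (-1)·(15) = 59
since m = R²·5 − 59²:  R² = (3481 + -2636) / 5 = 169
R = √169 = 13  ⇒  r_B = 13 − 8 = 5

rB=5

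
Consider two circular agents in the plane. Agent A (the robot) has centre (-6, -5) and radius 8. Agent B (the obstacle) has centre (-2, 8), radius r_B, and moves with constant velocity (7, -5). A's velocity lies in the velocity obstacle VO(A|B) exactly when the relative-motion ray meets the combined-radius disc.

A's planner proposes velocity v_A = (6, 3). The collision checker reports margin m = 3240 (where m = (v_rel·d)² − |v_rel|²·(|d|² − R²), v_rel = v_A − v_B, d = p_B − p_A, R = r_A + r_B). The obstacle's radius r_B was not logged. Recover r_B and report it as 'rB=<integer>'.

m = 3240
d = (4, 13);  v_rel = (-1, 8),  |v_rel|² = 65
v_rel×d = (-1)·(13) − (8)·(4) = -45
since m = R²·65 − (-45)²:  R² = (2025 + 3240) / 65 = 81
R = √81 = 9  ⇒  r_B = 9 − 8 = 1

rB=1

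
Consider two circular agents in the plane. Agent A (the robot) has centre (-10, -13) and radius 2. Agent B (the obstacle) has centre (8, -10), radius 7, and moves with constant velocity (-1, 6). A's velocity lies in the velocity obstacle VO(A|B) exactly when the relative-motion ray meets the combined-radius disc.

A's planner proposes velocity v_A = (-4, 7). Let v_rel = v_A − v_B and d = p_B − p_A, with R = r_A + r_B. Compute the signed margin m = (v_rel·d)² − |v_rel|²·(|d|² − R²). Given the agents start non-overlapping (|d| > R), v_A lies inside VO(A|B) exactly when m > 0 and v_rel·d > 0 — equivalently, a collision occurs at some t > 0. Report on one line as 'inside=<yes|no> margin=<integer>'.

d = (18, 3),  |d|² = 333;  R = 2+7 = 9,  c = 333−9² = 252
v_rel = (-3, 1),  |v_rel|² = 10;  v_rel·d = (-3)·(18) + (1)·(3) = -51
10·t² + 102·t + 252 = 0  ⇒  m = (-51)² − 10·252 = 81
m = 81 > 0,  v_rel·d = -51 < 0  ⇒  outside

inside=no margin=81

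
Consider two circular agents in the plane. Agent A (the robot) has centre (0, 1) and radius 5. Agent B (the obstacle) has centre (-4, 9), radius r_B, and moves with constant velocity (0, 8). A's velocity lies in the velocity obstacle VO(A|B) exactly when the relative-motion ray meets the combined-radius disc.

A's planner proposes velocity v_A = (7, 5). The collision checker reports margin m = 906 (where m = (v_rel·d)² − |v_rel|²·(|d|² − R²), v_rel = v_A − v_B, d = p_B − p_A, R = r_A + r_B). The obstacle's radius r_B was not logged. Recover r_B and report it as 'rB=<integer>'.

m = 906
d = (-4, 8);  v_rel = (7, -3),  |v_rel|² = 58
v_rel×d = (7)·(8) − (-3)·(-4) = 44
since m = R²·58 − 44²:  R² = (1936 + 906) / 58 = 49
R = √49 = 7  ⇒  r_B = 7 − 5 = 2

rB=2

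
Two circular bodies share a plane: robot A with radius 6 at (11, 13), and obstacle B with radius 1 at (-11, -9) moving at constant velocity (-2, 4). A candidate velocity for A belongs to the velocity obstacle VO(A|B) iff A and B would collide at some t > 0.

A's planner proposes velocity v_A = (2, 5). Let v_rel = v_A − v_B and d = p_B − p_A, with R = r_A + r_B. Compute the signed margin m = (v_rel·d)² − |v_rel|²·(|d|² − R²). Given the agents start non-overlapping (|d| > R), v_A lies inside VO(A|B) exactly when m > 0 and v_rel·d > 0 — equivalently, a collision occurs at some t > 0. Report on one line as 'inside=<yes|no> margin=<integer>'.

d = (-22, -22),  |d|² = 968;  R = 6+1 = 7,  c = 968−7² = 919
v_rel = (4, 1),  |v_rel|² = 17;  v_rel·d = (4)·(-22) + (1)·(-22) = -110
17·t² + 220·t + 919 = 0  ⇒  m = (-110)² − 17·919 = -3523
m = -3523 < 0,  v_rel·d = -110 < 0  ⇒  outside

inside=no margin=-3523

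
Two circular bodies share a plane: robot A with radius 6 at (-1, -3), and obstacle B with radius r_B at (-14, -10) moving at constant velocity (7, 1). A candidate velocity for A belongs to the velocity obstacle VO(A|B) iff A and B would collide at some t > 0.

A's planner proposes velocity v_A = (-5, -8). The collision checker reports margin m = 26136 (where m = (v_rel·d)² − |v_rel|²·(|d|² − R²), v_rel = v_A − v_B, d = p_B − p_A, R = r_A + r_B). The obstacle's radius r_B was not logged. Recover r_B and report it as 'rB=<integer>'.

m = 26136
d = (-13, -7);  v_rel = (-12, -9),  |v_rel|² = 225
v_rel×d = (-12)·(-7) − (-9)·(-13) = -33
since m = R²·225 − (-33)²:  R² = (1089 + 26136) / 225 = 121
R = √121 = 11  ⇒  r_B = 11 − 6 = 5

rB=5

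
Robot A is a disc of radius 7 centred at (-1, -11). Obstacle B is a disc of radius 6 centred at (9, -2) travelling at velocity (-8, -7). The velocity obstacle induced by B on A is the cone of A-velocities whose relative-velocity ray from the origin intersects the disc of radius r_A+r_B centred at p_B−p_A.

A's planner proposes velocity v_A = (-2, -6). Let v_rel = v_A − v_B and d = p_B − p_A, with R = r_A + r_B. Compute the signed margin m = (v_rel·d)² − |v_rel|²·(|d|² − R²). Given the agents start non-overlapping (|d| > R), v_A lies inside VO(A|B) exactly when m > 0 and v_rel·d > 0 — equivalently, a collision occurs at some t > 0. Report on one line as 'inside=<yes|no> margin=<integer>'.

d = (10, 9),  |d|² = 181;  R = 7+6 = 13,  c = 181−13² = 12
v_rel = (6, 1),  |v_rel|² = 37;  v_rel·d = (6)·(10) + (1)·(9) = 69
37·t² − 138·t + 12 = 0  ⇒  m = 69² − 37·12 = 4317
m = 4317 > 0,  v_rel·d = 69 > 0  ⇒  inside

inside=yes margin=4317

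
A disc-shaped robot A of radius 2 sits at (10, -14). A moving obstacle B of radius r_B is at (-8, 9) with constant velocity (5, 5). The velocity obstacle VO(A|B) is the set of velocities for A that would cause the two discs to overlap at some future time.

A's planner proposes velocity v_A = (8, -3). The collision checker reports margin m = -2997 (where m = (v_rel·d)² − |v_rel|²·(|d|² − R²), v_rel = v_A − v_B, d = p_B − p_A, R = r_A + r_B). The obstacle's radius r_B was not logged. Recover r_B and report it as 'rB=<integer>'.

m = -2997
d = (-18, 23);  v_rel = (3, -8),  |v_rel|² = 73
v_rel×d = (3)·(23) − (-8)·(-18) = -75
since m = R²·73 − (-75)²:  R² = (5625 + -2997) / 73 = 36
R = √36 = 6  ⇒  r_B = 6 − 2 = 4

rB=4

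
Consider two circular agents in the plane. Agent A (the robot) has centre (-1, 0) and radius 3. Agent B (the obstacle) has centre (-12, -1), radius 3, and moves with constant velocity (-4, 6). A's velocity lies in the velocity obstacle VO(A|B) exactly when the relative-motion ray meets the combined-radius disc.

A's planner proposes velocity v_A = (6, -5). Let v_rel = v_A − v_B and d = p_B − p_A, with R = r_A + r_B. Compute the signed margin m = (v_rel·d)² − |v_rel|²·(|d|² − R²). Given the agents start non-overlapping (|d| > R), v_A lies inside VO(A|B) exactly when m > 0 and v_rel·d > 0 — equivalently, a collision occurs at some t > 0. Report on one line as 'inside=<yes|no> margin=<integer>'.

d = (-11, -1),  |d|² = 122;  R = 3+3 = 6,  c = 122−6² = 86
v_rel = (10, -11),  |v_rel|² = 221;  v_rel·d = (10)·(-11) + (-11)·(-1) = -99
221·t² + 198·t + 86 = 0  ⇒  m = (-99)² − 221·86 = -9205
m = -9205 < 0,  v_rel·d = -99 < 0  ⇒  outside

inside=no margin=-9205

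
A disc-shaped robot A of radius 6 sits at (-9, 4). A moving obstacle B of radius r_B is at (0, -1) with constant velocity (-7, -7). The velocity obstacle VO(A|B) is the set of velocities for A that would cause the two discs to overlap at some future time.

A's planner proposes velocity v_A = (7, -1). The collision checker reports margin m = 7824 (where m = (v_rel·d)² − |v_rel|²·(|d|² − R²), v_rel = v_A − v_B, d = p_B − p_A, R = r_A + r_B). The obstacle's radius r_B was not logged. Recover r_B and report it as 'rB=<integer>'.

m = 7824
d = (9, -5);  v_rel = (14, 6),  |v_rel|² = 232
v_rel×d = (14)·(-5) − (6)·(9) = -124
since m = R²·232 − (-124)²:  R² = (15376 + 7824) / 232 = 100
R = √100 = 10  ⇒  r_B = 10 − 6 = 4

rB=4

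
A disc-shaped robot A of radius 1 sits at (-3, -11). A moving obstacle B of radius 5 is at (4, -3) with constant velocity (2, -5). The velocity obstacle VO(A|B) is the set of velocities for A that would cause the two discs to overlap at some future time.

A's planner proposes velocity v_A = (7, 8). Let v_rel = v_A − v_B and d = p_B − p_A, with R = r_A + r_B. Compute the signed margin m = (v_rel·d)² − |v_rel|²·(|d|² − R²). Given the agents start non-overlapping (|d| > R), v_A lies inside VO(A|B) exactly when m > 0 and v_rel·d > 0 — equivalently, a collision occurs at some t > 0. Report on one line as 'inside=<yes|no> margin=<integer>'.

d = (7, 8),  |d|² = 113;  R = 1+5 = 6,  c = 113−6² = 77
v_rel = (5, 13),  |v_rel|² = 194;  v_rel·d = (5)·(7) + (13)·(8) = 139
194·t² − 278·t + 77 = 0  ⇒  m = 139² − 194·77 = 4383
m = 4383 > 0,  v_rel·d = 139 > 0  ⇒  inside

inside=yes margin=4383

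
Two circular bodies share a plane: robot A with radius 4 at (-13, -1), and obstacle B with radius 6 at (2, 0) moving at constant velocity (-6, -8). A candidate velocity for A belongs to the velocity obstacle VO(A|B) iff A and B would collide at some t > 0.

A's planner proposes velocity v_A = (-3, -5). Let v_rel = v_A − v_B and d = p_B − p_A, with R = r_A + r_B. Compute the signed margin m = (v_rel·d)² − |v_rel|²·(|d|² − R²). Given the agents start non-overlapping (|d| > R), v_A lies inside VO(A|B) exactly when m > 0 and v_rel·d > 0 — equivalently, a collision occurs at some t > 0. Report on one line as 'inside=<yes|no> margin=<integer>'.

d = (15, 1),  |d|² = 226;  R = 4+6 = 10,  c = 226−10² = 126
v_rel = (3, 3),  |v_rel|² = 18;  v_rel·d = (3)·(15) + (3)·(1) = 48
18·t² − 96·t + 126 = 0  ⇒  m = 48² − 18·126 = 36
m = 36 > 0,  v_rel·d = 48 > 0  ⇒  inside

inside=yes margin=36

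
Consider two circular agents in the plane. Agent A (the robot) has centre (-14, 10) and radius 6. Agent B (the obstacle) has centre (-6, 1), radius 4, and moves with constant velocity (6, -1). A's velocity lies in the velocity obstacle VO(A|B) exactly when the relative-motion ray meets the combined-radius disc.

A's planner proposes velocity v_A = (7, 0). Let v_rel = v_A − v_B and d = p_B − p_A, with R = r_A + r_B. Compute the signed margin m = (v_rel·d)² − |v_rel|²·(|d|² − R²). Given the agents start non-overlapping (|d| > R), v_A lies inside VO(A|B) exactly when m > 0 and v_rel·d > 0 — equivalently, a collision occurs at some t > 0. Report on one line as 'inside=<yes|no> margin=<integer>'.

d = (8, -9),  |d|² = 145;  R = 6+4 = 10,  c = 145−10² = 45
v_rel = (1, 1),  |v_rel|² = 2;  v_rel·d = (1)·(8) + (1)·(-9) = -1
2·t² + 2·t + 45 = 0  ⇒  m = (-1)² − 2·45 = -89
m = -89 < 0,  v_rel·d = -1 < 0  ⇒  outside

inside=no margin=-89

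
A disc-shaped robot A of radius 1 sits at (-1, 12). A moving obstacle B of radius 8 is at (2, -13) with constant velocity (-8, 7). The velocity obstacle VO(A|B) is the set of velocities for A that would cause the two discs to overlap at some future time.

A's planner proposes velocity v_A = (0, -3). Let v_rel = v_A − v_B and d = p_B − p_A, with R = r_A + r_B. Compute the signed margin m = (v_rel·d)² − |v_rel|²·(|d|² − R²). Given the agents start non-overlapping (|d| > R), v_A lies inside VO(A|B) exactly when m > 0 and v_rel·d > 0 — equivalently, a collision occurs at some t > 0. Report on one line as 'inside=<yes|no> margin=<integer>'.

d = (3, -25),  |d|² = 634;  R = 1+8 = 9,  c = 634−9² = 553
v_rel = (8, -10),  |v_rel|² = 164;  v_rel·d = (8)·(3) + (-10)·(-25) = 274
164·t² − 548·t + 553 = 0  ⇒  m = 274² − 164·553 = -15616
m = -15616 < 0,  v_rel·d = 274 > 0  ⇒  outside

inside=no margin=-15616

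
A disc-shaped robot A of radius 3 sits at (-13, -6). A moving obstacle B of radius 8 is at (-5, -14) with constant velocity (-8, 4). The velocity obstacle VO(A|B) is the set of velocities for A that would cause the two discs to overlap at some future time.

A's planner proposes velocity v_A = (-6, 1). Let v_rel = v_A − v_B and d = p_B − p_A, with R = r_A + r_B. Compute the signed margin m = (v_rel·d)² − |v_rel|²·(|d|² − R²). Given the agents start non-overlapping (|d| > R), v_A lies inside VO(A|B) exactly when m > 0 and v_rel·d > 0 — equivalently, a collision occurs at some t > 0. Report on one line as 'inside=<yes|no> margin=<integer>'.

d = (8, -8),  |d|² = 128;  R = 3+8 = 11,  c = 128−11² = 7
v_rel = (2, -3),  |v_rel|² = 13;  v_rel·d = (2)·(8) + (-3)·(-8) = 40
13·t² − 80·t + 7 = 0  ⇒  m = 40² − 13·7 = 1509
m = 1509 > 0,  v_rel·d = 40 > 0  ⇒  inside

inside=yes margin=1509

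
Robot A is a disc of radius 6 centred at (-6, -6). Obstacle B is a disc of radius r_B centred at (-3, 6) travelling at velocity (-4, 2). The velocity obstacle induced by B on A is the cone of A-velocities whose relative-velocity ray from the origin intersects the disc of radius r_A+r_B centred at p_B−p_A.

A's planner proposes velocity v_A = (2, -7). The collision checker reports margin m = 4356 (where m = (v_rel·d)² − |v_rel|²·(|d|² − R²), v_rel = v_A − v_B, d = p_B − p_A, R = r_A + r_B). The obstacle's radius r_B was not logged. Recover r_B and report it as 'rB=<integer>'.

m = 4356
d = (3, 12);  v_rel = (6, -9),  |v_rel|² = 117
v_rel×d = (6)·(12) − (-9)·(3) = 99
since m = R²·117 − 99²:  R² = (9801 + 4356) / 117 = 121
R = √121 = 11  ⇒  r_B = 11 − 6 = 5

rB=5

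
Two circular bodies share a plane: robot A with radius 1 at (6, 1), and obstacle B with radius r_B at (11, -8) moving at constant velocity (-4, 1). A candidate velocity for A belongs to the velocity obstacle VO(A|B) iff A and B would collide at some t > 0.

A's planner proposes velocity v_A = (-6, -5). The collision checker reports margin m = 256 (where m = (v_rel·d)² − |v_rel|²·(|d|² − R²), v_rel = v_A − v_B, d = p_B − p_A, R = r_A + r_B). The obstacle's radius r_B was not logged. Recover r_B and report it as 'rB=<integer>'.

m = 256
d = (5, -9);  v_rel = (-2, -6),  |v_rel|² = 40
v_rel×d = (-2)·(-9) − (-6)·(5) = 48
since m = R²·40 − 48²:  R² = (2304 + 256) / 40 = 64
R = √64 = 8  ⇒  r_B = 8 − 1 = 7

rB=7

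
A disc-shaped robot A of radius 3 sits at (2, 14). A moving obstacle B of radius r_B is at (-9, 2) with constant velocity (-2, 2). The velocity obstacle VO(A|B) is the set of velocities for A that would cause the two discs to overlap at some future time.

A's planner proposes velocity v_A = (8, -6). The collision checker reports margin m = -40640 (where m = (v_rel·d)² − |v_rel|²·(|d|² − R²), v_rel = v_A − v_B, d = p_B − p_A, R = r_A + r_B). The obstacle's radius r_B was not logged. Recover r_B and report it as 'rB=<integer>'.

m = -40640
d = (-11, -12);  v_rel = (10, -8),  |v_rel|² = 164
v_rel×d = (10)·(-12) − (-8)·(-11) = -208
since m = R²·164 − (-208)²:  R² = (43264 + -40640) / 164 = 16
R = √16 = 4  ⇒  r_B = 4 − 3 = 1

rB=1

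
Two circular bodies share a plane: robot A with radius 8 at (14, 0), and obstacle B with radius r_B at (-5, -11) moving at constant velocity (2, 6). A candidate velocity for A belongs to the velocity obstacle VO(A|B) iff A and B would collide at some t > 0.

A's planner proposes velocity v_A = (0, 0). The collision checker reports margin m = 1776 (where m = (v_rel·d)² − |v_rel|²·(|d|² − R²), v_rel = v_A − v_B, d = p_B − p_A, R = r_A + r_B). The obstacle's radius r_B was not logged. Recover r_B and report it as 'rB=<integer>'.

m = 1776
d = (-19, -11);  v_rel = (-2, -6),  |v_rel|² = 40
v_rel×d = (-2)·(-11) − (-6)·(-19) = -92
since m = R²·40 − (-92)²:  R² = (8464 + 1776) / 40 = 256
R = √256 = 16  ⇒  r_B = 16 − 8 = 8

rB=8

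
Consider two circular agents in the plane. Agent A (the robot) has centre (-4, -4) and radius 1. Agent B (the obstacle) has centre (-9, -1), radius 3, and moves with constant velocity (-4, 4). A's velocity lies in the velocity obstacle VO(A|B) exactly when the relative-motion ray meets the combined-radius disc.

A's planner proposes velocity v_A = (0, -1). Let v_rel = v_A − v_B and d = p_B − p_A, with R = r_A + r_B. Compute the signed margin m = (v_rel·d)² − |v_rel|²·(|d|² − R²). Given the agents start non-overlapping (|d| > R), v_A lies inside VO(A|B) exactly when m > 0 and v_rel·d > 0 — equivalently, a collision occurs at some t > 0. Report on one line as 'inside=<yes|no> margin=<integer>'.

d = (-5, 3),  |d|² = 34;  R = 1+3 = 4,  c = 34−4² = 18
v_rel = (4, -5),  |v_rel|² = 41;  v_rel·d = (4)·(-5) + (-5)·(3) = -35
41·t² + 70·t + 18 = 0  ⇒  m = (-35)² − 41·18 = 487
m = 487 > 0,  v_rel·d = -35 < 0  ⇒  outside

inside=no margin=487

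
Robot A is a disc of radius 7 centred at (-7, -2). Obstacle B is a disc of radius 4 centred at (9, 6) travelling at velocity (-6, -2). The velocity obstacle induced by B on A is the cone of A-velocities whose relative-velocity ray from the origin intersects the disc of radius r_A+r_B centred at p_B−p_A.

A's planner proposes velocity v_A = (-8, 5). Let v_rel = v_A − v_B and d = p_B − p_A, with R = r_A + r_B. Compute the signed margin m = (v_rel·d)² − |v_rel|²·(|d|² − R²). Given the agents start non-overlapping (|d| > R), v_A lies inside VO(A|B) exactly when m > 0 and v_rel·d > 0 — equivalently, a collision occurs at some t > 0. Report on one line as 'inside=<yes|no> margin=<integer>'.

d = (16, 8),  |d|² = 320;  R = 7+4 = 11,  c = 320−11² = 199
v_rel = (-2, 7),  |v_rel|² = 53;  v_rel·d = (-2)·(16) + (7)·(8) = 24
53·t² − 48·t + 199 = 0  ⇒  m = 24² − 53·199 = -9971
m = -9971 < 0,  v_rel·d = 24 > 0  ⇒  outside

inside=no margin=-9971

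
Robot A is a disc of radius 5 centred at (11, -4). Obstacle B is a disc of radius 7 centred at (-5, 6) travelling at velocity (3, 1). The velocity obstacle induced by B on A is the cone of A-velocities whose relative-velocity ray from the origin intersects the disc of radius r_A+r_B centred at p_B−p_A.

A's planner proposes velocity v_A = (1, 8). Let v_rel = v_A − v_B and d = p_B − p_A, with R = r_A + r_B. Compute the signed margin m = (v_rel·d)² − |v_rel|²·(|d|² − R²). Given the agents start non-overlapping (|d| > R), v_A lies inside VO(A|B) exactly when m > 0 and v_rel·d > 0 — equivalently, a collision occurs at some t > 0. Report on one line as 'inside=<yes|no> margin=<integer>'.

d = (-16, 10),  |d|² = 356;  R = 5+7 = 12,  c = 356−12² = 212
v_rel = (-2, 7),  |v_rel|² = 53;  v_rel·d = (-2)·(-16) + (7)·(10) = 102
53·t² − 204·t + 212 = 0  ⇒  m = 102² − 53·212 = -832
m = -832 < 0,  v_rel·d = 102 > 0  ⇒  outside

inside=no margin=-832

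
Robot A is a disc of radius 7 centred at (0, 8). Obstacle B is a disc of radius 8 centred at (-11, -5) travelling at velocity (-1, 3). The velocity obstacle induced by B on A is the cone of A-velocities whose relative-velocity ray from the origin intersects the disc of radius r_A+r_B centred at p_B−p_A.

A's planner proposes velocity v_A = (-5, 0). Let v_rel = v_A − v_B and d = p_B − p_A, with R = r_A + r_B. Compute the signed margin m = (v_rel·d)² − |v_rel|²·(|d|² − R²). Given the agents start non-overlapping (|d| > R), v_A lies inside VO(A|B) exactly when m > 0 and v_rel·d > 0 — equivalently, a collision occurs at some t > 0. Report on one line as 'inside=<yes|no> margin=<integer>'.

d = (-11, -13),  |d|² = 290;  R = 7+8 = 15,  c = 290−15² = 65
v_rel = (-4, -3),  |v_rel|² = 25;  v_rel·d = (-4)·(-11) + (-3)·(-13) = 83
25·t² − 166·t + 65 = 0  ⇒  m = 83² − 25·65 = 5264
m = 5264 > 0,  v_rel·d = 83 > 0  ⇒  inside

inside=yes margin=5264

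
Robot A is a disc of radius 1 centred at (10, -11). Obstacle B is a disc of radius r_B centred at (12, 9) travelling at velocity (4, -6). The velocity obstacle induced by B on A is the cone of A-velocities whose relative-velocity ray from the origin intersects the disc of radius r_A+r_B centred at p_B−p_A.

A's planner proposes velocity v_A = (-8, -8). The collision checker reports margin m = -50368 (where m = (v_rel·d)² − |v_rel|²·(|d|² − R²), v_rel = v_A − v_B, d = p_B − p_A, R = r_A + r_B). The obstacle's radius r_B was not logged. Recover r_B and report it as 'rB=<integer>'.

m = -50368
d = (2, 20);  v_rel = (-12, -2),  |v_rel|² = 148
v_rel×d = (-12)·(20) − (-2)·(2) = -236
since m = R²·148 − (-236)²:  R² = (55696 + -50368) / 148 = 36
R = √36 = 6  ⇒  r_B = 6 − 1 = 5

rB=5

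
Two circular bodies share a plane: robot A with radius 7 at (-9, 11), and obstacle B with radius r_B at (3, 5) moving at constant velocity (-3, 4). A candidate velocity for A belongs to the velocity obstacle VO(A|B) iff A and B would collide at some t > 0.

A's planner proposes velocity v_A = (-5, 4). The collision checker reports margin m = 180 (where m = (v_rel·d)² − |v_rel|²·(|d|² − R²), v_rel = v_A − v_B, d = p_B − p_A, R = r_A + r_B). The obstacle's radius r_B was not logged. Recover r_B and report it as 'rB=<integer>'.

m = 180
d = (12, -6);  v_rel = (-2, 0),  |v_rel|² = 4
v_rel×d = (-2)·(-6) − (0)·(12) = 12
since m = R²·4 − 12²:  R² = (144 + 180) / 4 = 81
R = √81 = 9  ⇒  r_B = 9 − 7 = 2

rB=2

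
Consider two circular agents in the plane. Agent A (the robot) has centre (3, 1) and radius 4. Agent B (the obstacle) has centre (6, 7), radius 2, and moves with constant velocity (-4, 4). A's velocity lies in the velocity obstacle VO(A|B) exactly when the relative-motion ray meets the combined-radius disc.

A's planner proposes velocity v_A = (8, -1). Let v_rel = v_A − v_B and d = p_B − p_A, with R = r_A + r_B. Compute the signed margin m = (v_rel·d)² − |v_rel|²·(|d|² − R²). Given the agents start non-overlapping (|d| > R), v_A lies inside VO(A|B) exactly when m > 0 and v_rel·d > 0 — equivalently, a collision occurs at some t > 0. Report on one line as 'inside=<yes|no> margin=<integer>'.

d = (3, 6),  |d|² = 45;  R = 4+2 = 6,  c = 45−6² = 9
v_rel = (12, -5),  |v_rel|² = 169;  v_rel·d = (12)·(3) + (-5)·(6) = 6
169·t² − 12·t + 9 = 0  ⇒  m = 6² − 169·9 = -1485
m = -1485 < 0,  v_rel·d = 6 > 0  ⇒  outside

inside=no margin=-1485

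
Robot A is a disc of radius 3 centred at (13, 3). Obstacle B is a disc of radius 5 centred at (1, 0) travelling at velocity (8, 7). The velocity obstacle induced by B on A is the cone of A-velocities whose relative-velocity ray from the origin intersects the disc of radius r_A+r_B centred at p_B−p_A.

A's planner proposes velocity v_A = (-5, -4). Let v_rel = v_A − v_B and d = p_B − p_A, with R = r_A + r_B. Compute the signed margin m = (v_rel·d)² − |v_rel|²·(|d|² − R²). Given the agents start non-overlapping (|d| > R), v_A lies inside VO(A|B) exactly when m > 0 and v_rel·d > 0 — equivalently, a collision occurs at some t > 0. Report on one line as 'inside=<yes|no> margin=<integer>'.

d = (-12, -3),  |d|² = 153;  R = 3+5 = 8,  c = 153−8² = 89
v_rel = (-13, -11),  |v_rel|² = 290;  v_rel·d = (-13)·(-12) + (-11)·(-3) = 189
290·t² − 378·t + 89 = 0  ⇒  m = 189² − 290·89 = 9911
m = 9911 > 0,  v_rel·d = 189 > 0  ⇒  inside

inside=yes margin=9911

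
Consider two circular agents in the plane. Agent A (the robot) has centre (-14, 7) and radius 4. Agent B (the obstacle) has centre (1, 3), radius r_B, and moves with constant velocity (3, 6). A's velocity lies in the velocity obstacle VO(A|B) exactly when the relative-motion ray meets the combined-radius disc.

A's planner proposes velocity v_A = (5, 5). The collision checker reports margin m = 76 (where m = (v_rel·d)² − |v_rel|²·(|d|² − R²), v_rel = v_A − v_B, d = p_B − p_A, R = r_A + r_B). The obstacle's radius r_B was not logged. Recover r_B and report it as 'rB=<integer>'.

m = 76
d = (15, -4);  v_rel = (2, -1),  |v_rel|² = 5
v_rel×d = (2)·(-4) − (-1)·(15) = 7
since m = R²·5 − 7²:  R² = (49 + 76) / 5 = 25
R = √25 = 5  ⇒  r_B = 5 − 4 = 1

rB=1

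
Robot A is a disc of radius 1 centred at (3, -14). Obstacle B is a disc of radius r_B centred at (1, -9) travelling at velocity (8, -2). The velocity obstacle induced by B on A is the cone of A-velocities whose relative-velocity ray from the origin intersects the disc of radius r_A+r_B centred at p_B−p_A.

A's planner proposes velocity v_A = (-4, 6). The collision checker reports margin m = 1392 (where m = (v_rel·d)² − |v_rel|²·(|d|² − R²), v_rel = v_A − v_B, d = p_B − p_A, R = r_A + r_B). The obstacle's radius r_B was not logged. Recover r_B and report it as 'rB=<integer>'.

m = 1392
d = (-2, 5);  v_rel = (-12, 8),  |v_rel|² = 208
v_rel×d = (-12)·(5) − (8)·(-2) = -44
since m = R²·208 − (-44)²:  R² = (1936 + 1392) / 208 = 16
R = √16 = 4  ⇒  r_B = 4 − 1 = 3

rB=3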